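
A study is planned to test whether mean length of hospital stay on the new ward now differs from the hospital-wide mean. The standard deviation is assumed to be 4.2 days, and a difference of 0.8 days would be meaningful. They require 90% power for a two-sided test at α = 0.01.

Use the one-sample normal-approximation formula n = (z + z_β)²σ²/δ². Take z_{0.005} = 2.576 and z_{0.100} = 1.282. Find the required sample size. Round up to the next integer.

n = (z_{α/2} + z_β)² · σ² / δ²
  = (2.576 + 1.282)² · 4.2² / 0.8²
  = 14.8842 · 17.64 / 0.64
  = 410.24
Round up → n = 411.

n = 411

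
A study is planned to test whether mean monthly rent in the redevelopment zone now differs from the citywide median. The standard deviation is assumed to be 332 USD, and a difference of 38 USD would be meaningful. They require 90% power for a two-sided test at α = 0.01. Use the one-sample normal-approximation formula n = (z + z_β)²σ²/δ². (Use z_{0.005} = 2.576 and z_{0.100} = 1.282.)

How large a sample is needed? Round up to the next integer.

n = 1137

n = (z_{α/2} + z_β)² · σ² / δ²
  = (2.576 + 1.282)² · 332² / 38²
  = 14.8842 · 110224 / 1444
  = 1136.14
Round up → n = 1137.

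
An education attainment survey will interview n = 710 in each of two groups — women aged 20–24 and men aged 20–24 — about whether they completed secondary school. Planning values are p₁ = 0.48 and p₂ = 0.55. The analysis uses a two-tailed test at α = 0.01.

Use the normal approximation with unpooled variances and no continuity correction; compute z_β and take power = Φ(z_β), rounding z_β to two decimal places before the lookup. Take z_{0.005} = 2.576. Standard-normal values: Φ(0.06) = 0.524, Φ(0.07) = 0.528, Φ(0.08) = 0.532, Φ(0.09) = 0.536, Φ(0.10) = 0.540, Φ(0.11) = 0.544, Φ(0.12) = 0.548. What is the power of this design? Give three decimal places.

Power ≈ 0.528

z_β = |p₁−p₂|·√(n/[p₁q₁+p₂q₂]) − z_{α/2}
    = 0.07 · √(710/0.4971) − 2.576
    = 0.07 · 37.7926 − 2.576
    = 2.6455 − 2.576 = 0.0695 → 0.07
Power = Φ(0.07) = 0.528.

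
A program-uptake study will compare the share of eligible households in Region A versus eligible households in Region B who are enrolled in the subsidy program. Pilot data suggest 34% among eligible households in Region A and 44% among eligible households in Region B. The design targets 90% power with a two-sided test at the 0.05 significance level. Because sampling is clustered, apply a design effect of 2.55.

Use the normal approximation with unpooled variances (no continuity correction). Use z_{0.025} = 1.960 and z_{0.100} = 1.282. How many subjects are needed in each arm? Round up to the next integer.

n = 1262 per group

n = (z_{α/2} + z_β)² · [p₁(1−p₁) + p₂(1−p₂)] / (p₁ − p₂)²
  = (1.960 + 1.282)² · (0.34·0.66 + 0.44·0.56) / (-0.10)²
  = (3.242)² · (0.2244 + 0.2464) / 0.0100
  = 10.5106 · 0.4708 / 0.0100
  = 494.84
Design effect: 2.55 × 494.84 = 1261.84.
Round up → n = 1262 per group.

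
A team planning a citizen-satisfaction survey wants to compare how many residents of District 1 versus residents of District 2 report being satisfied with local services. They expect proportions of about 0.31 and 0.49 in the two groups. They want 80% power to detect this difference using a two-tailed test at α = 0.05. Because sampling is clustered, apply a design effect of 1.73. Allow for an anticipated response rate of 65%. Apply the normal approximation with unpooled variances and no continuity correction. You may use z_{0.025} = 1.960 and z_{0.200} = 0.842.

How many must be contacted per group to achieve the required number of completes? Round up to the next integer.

n = (z_{α/2} + z_β)² · [p₁(1−p₁) + p₂(1−p₂)] / (p₁ − p₂)²
  = (1.960 + 0.842)² · (0.31·0.69 + 0.49·0.51) / (-0.18)²
  = (2.802)² · (0.2139 + 0.2499) / 0.0324
  = 7.8512 · 0.4638 / 0.0324
  = 112.39
Design effect: 1.73 × 112.39 = 194.43.
Adjust for 65% response: 194.43 / 0.65 = 299.13.
Round up → n = 300 per group.

n = 300 per group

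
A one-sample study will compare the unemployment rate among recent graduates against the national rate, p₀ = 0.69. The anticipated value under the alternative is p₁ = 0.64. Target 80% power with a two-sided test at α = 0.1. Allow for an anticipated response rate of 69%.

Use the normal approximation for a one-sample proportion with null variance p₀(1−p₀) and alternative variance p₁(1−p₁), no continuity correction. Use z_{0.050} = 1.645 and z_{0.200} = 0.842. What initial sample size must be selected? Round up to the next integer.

n = [z_{α/2}·√(p₀q₀) + z_β·√(p₁q₁)]² / (p₁ − p₀)²
  = [1.645·√(0.69·0.31) + 0.842·√(0.64·0.36)]² / (-0.05)²
  = [1.645·0.4625 + 0.842·0.4800]² / 0.0025
  = [1.1650]² / 0.0025
  = 542.85
Adjust for 69% response: 542.85 / 0.69 = 786.74.
Round up → n = 787.

n = 787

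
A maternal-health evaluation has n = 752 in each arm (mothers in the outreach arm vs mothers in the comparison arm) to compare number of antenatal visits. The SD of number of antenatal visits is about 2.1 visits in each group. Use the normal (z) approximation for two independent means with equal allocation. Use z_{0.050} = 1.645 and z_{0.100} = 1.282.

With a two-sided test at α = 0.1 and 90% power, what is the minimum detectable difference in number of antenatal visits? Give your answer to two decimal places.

Minimum detectable difference ≈ 0.32 visits

δ = (z_{α/2} + z_β) · √((σ₁²+σ₂²)/n)
  = (1.645 + 1.282) · √(8.82/752)
  = 2.927 · √0.01173
  = 2.927 · 0.1083
  = 0.3170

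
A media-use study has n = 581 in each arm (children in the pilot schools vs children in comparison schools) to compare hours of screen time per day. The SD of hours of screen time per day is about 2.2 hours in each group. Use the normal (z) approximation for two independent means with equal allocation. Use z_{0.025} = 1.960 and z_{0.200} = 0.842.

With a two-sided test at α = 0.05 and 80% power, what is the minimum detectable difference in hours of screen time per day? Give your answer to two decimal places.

Minimum detectable difference ≈ 0.36 hours

δ = (z_{α/2} + z_β) · √((σ₁²+σ₂²)/n)
  = (1.960 + 0.842) · √(9.68/581)
  = 2.802 · √0.01666
  = 2.802 · 0.1291
  = 0.3617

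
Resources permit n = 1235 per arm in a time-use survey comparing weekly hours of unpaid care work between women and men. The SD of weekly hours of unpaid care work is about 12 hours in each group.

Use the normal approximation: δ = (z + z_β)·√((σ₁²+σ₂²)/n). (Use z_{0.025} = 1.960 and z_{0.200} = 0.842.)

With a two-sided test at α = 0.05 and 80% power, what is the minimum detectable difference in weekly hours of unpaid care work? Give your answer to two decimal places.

Minimum detectable difference ≈ 1.35 hours

δ = (z_{α/2} + z_β) · √((σ₁²+σ₂²)/n)
  = (1.960 + 0.842) · √(288/1235)
  = 2.802 · √0.2332
  = 2.802 · 0.4829
  = 1.3531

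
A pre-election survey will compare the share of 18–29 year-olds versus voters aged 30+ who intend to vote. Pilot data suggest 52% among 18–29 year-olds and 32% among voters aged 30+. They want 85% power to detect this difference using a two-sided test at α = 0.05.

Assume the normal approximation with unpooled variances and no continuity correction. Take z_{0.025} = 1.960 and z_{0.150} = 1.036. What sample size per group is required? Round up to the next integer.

n = (z_{α/2} + z_β)² · [p₁(1−p₁) + p₂(1−p₂)] / (p₁ − p₂)²
  = (1.960 + 1.036)² · (0.52·0.48 + 0.32·0.68) / (0.20)²
  = (2.996)² · (0.2496 + 0.2176) / 0.0400
  = 8.9760 · 0.4672 / 0.0400
  = 104.84
Round up → n = 105 per group.

n = 105 per group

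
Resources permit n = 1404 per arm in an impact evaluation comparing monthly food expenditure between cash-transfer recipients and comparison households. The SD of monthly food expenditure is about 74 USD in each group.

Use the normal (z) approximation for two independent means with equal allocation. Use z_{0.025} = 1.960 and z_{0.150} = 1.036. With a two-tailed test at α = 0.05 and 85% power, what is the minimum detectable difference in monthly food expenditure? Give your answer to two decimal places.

Minimum detectable difference ≈ 8.37 USD

δ = (z_{α/2} + z_β) · √((σ₁²+σ₂²)/n)
  = (1.960 + 1.036) · √(10952/1404)
  = 2.996 · √7.8006
  = 2.996 · 2.7930
  = 8.3677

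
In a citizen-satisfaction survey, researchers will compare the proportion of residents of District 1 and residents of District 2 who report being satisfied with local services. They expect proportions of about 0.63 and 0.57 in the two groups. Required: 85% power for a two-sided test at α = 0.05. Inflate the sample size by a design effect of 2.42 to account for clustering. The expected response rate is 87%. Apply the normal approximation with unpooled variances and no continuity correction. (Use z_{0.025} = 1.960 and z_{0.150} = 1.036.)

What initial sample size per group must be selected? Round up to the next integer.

n = 3317 per group

n = (z_{α/2} + z_β)² · [p₁(1−p₁) + p₂(1−p₂)] / (p₁ − p₂)²
  = (1.960 + 1.036)² · (0.63·0.37 + 0.57·0.43) / (0.06)²
  = (2.996)² · (0.2331 + 0.2451) / 0.0036
  = 8.9760 · 0.4782 / 0.0036
  = 1192.31
Design effect: 2.42 × 1192.31 = 2885.40.
Adjust for 87% response: 2885.40 / 0.87 = 3316.55.
Round up → n = 3317 per group.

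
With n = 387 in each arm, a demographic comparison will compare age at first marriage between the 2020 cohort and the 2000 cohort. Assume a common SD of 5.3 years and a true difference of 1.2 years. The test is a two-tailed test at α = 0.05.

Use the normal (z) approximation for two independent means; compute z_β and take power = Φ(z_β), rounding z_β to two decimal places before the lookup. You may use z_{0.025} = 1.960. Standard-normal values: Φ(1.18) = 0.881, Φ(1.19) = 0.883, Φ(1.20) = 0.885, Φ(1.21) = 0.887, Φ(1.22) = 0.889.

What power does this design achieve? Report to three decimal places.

Power ≈ 0.883

z_β = δ·√(n/(σ₁²+σ₂²)) − z_{α/2}
    = 1.2 · √(387/56.18) − 1.960
    = 1.2 · 2.62461 − 1.960
    = 3.1495 − 1.960 = 1.1895 → 1.19
Power = Φ(1.19) = 0.883.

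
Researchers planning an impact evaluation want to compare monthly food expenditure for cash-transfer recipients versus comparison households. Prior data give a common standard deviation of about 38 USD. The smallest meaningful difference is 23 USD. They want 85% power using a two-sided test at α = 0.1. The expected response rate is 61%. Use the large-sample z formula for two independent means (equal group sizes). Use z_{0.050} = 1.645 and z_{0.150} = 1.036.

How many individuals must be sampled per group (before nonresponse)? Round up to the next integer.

n = 65 per group

n = (z_{α/2} + z_β)² · (σ₁² + σ₂²) / δ²
  = (1.645 + 1.036)² · (2·38² = 2888) / 23²
  = 7.1878 · 2888 / 529
  = 39.24
Adjust for 61% response: 39.24 / 0.61 = 64.33.
Round up → n = 65 per group.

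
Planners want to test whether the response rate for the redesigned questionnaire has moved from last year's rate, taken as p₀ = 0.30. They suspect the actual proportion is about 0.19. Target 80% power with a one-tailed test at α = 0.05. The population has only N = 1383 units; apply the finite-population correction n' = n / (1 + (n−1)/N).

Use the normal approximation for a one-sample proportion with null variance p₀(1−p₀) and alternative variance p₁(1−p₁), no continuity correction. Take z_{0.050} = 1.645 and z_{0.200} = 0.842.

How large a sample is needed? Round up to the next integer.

n = 91

n = [z_α·√(p₀q₀) + z_β·√(p₁q₁)]² / (p₁ − p₀)²
  = [1.645·√(0.30·0.70) + 0.842·√(0.19·0.81)]² / (-0.11)²
  = [1.645·0.4583 + 0.842·0.3923]² / 0.0121
  = [1.0842]² / 0.0121
  = 97.14
Finite-population correction (N = 1383): 97.14 / (1 + (97.14 − 1)/1383) = 90.83.
Round up → n = 91.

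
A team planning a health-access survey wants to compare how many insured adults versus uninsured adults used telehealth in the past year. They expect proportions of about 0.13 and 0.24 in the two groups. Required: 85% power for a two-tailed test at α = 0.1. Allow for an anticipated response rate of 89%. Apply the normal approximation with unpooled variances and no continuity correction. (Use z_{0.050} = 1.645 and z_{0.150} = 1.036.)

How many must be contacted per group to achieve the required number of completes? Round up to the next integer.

n = 198 per group

n = (z_{α/2} + z_β)² · [p₁(1−p₁) + p₂(1−p₂)] / (p₁ − p₂)²
  = (1.645 + 1.036)² · (0.13·0.87 + 0.24·0.76) / (-0.11)²
  = (2.681)² · (0.1131 + 0.1824) / 0.0121
  = 7.1878 · 0.2955 / 0.0121
  = 175.54
Adjust for 89% response: 175.54 / 0.89 = 197.23.
Round up → n = 198 per group.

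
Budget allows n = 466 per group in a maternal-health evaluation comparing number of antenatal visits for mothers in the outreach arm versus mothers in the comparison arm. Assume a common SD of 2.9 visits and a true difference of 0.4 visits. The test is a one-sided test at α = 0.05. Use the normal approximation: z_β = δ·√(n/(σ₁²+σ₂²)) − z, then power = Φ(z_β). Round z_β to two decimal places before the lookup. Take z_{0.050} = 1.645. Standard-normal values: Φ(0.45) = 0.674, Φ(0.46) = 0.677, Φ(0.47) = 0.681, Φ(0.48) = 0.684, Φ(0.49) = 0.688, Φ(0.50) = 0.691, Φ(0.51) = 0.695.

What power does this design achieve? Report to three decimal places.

Power ≈ 0.677

z_β = δ·√(n/(σ₁²+σ₂²)) − z_α
    = 0.4 · √(466/16.82) − 1.645
    = 0.4 · 5.26356 − 1.645
    = 2.1054 − 1.645 = 0.4604 → 0.46
Power = Φ(0.46) = 0.677.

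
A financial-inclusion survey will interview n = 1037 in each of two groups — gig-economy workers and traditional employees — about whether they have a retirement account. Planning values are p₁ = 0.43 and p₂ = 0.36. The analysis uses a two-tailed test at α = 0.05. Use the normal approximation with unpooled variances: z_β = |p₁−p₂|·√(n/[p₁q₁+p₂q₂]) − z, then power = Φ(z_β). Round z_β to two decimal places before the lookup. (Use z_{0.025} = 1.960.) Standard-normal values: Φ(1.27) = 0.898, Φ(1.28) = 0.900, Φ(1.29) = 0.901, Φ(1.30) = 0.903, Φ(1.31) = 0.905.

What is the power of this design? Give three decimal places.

z_β = |p₁−p₂|·√(n/[p₁q₁+p₂q₂]) − z_{α/2}
    = 0.07 · √(1037/0.4755) − 1.960
    = 0.07 · 46.6997 − 1.960
    = 3.2690 − 1.960 = 1.3090 → 1.31
Power = Φ(1.31) = 0.905.

Power ≈ 0.905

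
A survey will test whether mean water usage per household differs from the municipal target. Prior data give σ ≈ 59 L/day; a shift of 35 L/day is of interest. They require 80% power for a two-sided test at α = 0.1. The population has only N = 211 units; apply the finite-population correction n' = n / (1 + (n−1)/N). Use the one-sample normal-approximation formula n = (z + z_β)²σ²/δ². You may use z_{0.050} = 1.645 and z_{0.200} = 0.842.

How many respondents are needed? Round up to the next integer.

n = 17

n = (z_{α/2} + z_β)² · σ² / δ²
  = (1.645 + 0.842)² · 59² / 35²
  = 6.1852 · 3481 / 1225
  = 17.58
Finite-population correction (N = 211): 17.58 / (1 + (17.58 − 1)/211) = 16.30.
Round up → n = 17.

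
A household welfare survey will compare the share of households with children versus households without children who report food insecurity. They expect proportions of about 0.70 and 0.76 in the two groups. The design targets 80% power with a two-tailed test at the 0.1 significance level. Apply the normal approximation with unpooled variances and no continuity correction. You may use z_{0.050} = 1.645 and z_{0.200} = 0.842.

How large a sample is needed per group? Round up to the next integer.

n = 675 per group

n = (z_{α/2} + z_β)² · [p₁(1−p₁) + p₂(1−p₂)] / (p₁ − p₂)²
  = (1.645 + 0.842)² · (0.70·0.30 + 0.76·0.24) / (-0.06)²
  = (2.487)² · (0.2100 + 0.1824) / 0.0036
  = 6.1852 · 0.3924 / 0.0036
  = 674.18
Round up → n = 675 per group.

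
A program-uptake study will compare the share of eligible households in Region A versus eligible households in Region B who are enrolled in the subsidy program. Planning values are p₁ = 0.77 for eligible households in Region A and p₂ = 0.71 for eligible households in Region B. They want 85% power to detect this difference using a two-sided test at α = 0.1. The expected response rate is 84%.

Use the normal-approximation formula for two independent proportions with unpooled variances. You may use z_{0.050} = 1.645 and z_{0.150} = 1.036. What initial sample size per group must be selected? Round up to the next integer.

n = 911 per group

n = (z_{α/2} + z_β)² · [p₁(1−p₁) + p₂(1−p₂)] / (p₁ − p₂)²
  = (1.645 + 1.036)² · (0.77·0.23 + 0.71·0.29) / (0.06)²
  = (2.681)² · (0.1771 + 0.2059) / 0.0036
  = 7.1878 · 0.3830 / 0.0036
  = 764.70
Adjust for 84% response: 764.70 / 0.84 = 910.35.
Round up → n = 911 per group.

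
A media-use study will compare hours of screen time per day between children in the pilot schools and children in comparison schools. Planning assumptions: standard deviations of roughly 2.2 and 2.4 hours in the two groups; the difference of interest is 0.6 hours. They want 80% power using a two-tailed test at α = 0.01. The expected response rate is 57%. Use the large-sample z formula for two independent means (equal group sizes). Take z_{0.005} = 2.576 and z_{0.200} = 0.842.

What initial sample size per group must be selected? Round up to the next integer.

n = 604 per group

n = (z_{α/2} + z_β)² · (σ₁² + σ₂²) / δ²
  = (2.576 + 0.842)² · (2.2² + 2.4² = 10.6) / 0.6²
  = 11.6827 · 10.6 / 0.36
  = 343.99
Adjust for 57% response: 343.99 / 0.57 = 603.49.
Round up → n = 604 per group.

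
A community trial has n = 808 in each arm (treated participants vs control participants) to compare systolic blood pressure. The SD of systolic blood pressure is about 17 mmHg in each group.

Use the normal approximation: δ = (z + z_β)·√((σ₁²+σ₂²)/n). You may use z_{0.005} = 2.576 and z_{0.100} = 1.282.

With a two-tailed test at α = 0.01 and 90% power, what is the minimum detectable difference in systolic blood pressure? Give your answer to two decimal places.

δ = (z_{α/2} + z_β) · √((σ₁²+σ₂²)/n)
  = (2.576 + 1.282) · √(578/808)
  = 3.858 · √0.71535
  = 3.858 · 0.8458
  = 3.2630

Minimum detectable difference ≈ 3.26 mmHg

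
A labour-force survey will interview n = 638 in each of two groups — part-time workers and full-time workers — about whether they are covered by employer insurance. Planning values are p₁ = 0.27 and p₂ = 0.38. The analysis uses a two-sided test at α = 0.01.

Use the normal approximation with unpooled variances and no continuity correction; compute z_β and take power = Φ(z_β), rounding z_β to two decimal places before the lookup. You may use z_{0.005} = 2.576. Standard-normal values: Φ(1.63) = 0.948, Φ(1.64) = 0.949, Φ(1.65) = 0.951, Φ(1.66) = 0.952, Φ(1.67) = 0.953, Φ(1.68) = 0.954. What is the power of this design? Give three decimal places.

Power ≈ 0.951

z_β = |p₁−p₂|·√(n/[p₁q₁+p₂q₂]) − z_{α/2}
    = 0.11 · √(638/0.4327) − 2.576
    = 0.11 · 38.3987 − 2.576
    = 4.2239 − 2.576 = 1.6479 → 1.65
Power = Φ(1.65) = 0.951.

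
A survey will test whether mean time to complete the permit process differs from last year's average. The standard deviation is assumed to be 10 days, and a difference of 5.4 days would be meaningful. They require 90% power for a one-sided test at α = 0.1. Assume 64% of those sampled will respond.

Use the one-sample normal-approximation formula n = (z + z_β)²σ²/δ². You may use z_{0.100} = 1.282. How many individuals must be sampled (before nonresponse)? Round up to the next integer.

n = 36

n = (z_α + z_β)² · σ² / δ²
  = (1.282 + 1.282)² · 10² / 5.4²
  = 6.5741 · 100 / 29.16
  = 22.54
Adjust for 64% response: 22.54 / 0.64 = 35.23.
Round up → n = 36.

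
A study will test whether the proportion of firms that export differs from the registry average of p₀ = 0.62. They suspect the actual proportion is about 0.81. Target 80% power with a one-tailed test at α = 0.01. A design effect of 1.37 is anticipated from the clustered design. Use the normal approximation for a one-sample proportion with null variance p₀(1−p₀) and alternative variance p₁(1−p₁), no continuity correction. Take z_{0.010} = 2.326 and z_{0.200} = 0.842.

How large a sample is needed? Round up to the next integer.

n = 81

n = [z_α·√(p₀q₀) + z_β·√(p₁q₁)]² / (p₁ − p₀)²
  = [2.326·√(0.62·0.38) + 0.842·√(0.81·0.19)]² / (0.19)²
  = [2.326·0.4854 + 0.842·0.3923]² / 0.0361
  = [1.4593]² / 0.0361
  = 58.99
Design effect: 1.37 × 58.99 = 80.82.
Round up → n = 81.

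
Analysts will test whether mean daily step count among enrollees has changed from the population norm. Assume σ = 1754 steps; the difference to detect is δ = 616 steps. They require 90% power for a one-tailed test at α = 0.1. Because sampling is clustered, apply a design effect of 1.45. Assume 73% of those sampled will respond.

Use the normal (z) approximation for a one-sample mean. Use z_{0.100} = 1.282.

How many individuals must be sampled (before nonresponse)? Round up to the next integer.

n = 106

n = (z_α + z_β)² · σ² / δ²
  = (1.282 + 1.282)² · 1754² / 616²
  = 6.5741 · 3076516 / 379456
  = 53.30
Design effect: 1.45 × 53.30 = 77.29.
Adjust for 73% response: 77.29 / 0.73 = 105.87.
Round up → n = 106.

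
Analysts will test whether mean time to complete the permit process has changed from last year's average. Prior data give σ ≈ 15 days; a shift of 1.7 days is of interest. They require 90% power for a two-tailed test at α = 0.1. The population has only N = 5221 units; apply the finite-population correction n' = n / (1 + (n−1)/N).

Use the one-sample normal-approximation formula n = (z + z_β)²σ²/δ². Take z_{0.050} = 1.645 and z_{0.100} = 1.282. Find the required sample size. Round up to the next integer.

n = (z_{α/2} + z_β)² · σ² / δ²
  = (1.645 + 1.282)² · 15² / 1.7²
  = 8.5673 · 225 / 2.89
  = 667.01
Finite-population correction (N = 5221): 667.01 / (1 + (667.01 − 1)/5221) = 591.55.
Round up → n = 592.

n = 592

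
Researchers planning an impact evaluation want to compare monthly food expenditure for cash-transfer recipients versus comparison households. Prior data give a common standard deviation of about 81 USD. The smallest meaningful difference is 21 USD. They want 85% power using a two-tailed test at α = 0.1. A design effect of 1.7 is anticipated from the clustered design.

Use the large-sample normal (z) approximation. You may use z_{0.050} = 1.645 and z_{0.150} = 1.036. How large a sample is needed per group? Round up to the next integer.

n = (z_{α/2} + z_β)² · (σ₁² + σ₂²) / δ²
  = (1.645 + 1.036)² · (2·81² = 13122) / 21²
  = 7.1878 · 13122 / 441
  = 213.87
Design effect: 1.7 × 213.87 = 363.58.
Round up → n = 364 per group.

n = 364 per group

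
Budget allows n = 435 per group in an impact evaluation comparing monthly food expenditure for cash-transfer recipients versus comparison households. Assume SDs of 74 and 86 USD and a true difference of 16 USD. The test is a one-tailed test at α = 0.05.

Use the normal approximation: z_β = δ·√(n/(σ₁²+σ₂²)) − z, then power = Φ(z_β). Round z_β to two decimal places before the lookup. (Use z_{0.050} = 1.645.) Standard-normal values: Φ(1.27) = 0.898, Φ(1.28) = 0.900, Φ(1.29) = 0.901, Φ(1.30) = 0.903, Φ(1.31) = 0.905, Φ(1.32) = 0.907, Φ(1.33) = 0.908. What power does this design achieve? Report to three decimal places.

Power ≈ 0.903

z_β = δ·√(n/(σ₁²+σ₂²)) − z_α
    = 16 · √(435/12872) − 1.645
    = 16 · 0.18383 − 1.645
    = 2.9413 − 1.645 = 1.2963 → 1.30
Power = Φ(1.30) = 0.903.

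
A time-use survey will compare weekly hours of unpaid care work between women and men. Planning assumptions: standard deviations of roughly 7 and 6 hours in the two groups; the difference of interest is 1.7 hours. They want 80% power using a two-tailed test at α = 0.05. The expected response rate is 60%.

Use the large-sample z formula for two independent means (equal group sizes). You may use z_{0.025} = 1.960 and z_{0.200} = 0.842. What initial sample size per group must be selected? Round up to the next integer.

n = 385 per group

n = (z_{α/2} + z_β)² · (σ₁² + σ₂²) / δ²
  = (1.960 + 0.842)² · (7² + 6² = 85) / 1.7²
  = 7.8512 · 85 / 2.89
  = 230.92
Adjust for 60% response: 230.92 / 0.60 = 384.86.
Round up → n = 385 per group.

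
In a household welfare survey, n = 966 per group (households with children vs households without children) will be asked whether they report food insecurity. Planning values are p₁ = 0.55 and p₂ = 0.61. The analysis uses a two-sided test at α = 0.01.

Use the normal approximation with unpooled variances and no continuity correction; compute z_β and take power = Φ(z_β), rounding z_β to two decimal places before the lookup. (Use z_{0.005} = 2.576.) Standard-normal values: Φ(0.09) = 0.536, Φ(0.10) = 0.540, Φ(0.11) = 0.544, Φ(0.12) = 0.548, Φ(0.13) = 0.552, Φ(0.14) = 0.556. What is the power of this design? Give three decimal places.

Power ≈ 0.540

z_β = |p₁−p₂|·√(n/[p₁q₁+p₂q₂]) − z_{α/2}
    = 0.06 · √(966/0.4854) − 2.576
    = 0.06 · 44.6107 − 2.576
    = 2.6766 − 2.576 = 0.1006 → 0.10
Power = Φ(0.10) = 0.540.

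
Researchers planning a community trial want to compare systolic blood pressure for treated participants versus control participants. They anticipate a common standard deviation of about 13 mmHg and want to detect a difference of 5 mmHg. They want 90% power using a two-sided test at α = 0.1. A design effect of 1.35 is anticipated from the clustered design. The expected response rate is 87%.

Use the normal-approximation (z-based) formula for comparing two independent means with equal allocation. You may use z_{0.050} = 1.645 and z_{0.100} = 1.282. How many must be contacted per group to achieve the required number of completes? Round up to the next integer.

n = 180 per group

n = (z_{α/2} + z_β)² · (σ₁² + σ₂²) / δ²
  = (1.645 + 1.282)² · (2·13² = 338) / 5²
  = 8.5673 · 338 / 25
  = 115.83
Design effect: 1.35 × 115.83 = 156.37.
Adjust for 87% response: 156.37 / 0.87 = 179.74.
Round up → n = 180 per group.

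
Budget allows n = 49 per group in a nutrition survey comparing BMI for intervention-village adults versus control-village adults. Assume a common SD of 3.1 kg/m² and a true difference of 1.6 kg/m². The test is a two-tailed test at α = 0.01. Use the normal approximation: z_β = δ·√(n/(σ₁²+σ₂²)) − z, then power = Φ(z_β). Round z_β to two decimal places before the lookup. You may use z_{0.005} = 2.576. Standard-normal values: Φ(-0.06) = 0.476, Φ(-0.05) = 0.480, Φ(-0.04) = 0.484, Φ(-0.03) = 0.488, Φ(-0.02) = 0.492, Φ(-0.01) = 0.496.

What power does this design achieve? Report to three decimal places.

Power ≈ 0.492

z_β = δ·√(n/(σ₁²+σ₂²)) − z_{α/2}
    = 1.6 · √(49/19.22) − 2.576
    = 1.6 · 1.59669 − 2.576
    = 2.5547 − 2.576 = -0.0213 → -0.02
Power = Φ(-0.02) = 0.492.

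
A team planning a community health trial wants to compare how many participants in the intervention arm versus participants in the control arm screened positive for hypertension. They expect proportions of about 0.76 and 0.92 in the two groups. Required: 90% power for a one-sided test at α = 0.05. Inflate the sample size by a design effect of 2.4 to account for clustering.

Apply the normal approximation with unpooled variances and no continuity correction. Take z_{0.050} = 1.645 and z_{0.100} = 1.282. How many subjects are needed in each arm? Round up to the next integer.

n = 206 per group

n = (z_α + z_β)² · [p₁(1−p₁) + p₂(1−p₂)] / (p₁ − p₂)²
  = (1.645 + 1.282)² · (0.76·0.24 + 0.92·0.08) / (-0.16)²
  = (2.927)² · (0.1824 + 0.0736) / 0.0256
  = 8.5673 · 0.2560 / 0.0256
  = 85.67
Design effect: 2.4 × 85.67 = 205.62.
Round up → n = 206 per group.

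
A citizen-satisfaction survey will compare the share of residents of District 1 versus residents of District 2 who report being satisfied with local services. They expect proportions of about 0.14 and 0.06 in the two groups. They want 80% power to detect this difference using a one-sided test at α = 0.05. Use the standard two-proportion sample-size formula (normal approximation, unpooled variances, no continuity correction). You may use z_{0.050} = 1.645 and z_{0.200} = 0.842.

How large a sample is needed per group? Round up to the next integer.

n = 171 per group

n = (z_α + z_β)² · [p₁(1−p₁) + p₂(1−p₂)] / (p₁ − p₂)²
  = (1.645 + 0.842)² · (0.14·0.86 + 0.06·0.94) / (0.08)²
  = (2.487)² · (0.1204 + 0.0564) / 0.0064
  = 6.1852 · 0.1768 / 0.0064
  = 170.87
Round up → n = 171 per group.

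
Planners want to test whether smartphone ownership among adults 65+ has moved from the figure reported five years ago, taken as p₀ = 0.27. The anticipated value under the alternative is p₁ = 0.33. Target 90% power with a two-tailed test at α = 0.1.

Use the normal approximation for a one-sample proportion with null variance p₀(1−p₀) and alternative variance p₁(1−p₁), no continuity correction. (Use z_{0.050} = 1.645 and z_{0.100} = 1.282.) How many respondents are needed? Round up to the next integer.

n = [z_{α/2}·√(p₀q₀) + z_β·√(p₁q₁)]² / (p₁ − p₀)²
  = [1.645·√(0.27·0.73) + 1.282·√(0.33·0.67)]² / (0.06)²
  = [1.645·0.4440 + 1.282·0.4702]² / 0.0036
  = [1.3331]² / 0.0036
  = 493.67
Round up → n = 494.

n = 494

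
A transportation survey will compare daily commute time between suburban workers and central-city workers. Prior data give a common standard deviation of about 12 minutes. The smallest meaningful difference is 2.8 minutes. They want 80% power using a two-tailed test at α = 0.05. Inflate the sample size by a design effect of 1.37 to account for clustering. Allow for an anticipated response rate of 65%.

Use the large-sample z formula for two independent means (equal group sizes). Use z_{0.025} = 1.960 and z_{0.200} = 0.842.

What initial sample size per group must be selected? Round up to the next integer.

n = (z_{α/2} + z_β)² · (σ₁² + σ₂²) / δ²
  = (1.960 + 0.842)² · (2·12² = 288) / 2.8²
  = 7.8512 · 288 / 7.84
  = 288.41
Design effect: 1.37 × 288.41 = 395.12.
Adjust for 65% response: 395.12 / 0.65 = 607.88.
Round up → n = 608 per group.

n = 608 per group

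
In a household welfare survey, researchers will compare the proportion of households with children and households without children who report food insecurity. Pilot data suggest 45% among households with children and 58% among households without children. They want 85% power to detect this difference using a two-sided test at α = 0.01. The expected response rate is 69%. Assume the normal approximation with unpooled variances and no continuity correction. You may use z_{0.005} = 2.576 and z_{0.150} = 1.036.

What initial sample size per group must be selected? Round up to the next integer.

n = 550 per group

n = (z_{α/2} + z_β)² · [p₁(1−p₁) + p₂(1−p₂)] / (p₁ − p₂)²
  = (2.576 + 1.036)² · (0.45·0.55 + 0.58·0.42) / (-0.13)²
  = (3.612)² · (0.2475 + 0.2436) / 0.0169
  = 13.0465 · 0.4911 / 0.0169
  = 379.12
Adjust for 69% response: 379.12 / 0.69 = 549.45.
Round up → n = 550 per group.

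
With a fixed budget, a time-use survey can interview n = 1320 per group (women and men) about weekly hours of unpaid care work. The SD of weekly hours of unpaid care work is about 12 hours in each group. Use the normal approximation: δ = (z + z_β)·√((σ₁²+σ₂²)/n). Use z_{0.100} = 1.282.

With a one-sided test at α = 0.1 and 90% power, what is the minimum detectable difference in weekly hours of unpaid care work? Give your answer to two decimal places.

Minimum detectable difference ≈ 1.20 hours

δ = (z_α + z_β) · √((σ₁²+σ₂²)/n)
  = (1.282 + 1.282) · √(288/1320)
  = 2.564 · √0.21818
  = 2.564 · 0.4671
  = 1.1976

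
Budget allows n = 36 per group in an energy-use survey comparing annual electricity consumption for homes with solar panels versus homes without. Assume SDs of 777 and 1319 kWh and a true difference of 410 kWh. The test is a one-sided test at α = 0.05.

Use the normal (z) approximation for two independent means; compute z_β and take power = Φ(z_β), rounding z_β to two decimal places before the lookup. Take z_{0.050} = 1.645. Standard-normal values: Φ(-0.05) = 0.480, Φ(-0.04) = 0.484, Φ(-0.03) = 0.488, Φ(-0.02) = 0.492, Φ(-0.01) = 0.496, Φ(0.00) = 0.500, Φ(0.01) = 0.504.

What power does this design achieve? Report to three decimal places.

z_β = δ·√(n/(σ₁²+σ₂²)) − z_α
    = 410 · √(36/2343490) − 1.645
    = 410 · 0.00392 − 1.645
    = 1.6070 − 1.645 = -0.0380 → -0.04
Power = Φ(-0.04) = 0.484.

Power ≈ 0.484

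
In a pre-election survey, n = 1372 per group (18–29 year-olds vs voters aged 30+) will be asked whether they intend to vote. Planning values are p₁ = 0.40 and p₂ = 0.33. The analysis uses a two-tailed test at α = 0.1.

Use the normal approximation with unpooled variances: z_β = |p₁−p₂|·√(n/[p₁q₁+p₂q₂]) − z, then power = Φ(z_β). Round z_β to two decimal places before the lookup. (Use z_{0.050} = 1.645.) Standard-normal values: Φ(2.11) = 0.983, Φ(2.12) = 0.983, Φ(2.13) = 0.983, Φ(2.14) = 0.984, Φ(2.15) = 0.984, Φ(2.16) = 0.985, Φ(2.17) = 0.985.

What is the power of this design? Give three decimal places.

z_β = |p₁−p₂|·√(n/[p₁q₁+p₂q₂]) − z_{α/2}
    = 0.07 · √(1372/0.4611) − 1.645
    = 0.07 · 54.5481 − 1.645
    = 3.8184 − 1.645 = 2.1734 → 2.17
Power = Φ(2.17) = 0.985.

Power ≈ 0.985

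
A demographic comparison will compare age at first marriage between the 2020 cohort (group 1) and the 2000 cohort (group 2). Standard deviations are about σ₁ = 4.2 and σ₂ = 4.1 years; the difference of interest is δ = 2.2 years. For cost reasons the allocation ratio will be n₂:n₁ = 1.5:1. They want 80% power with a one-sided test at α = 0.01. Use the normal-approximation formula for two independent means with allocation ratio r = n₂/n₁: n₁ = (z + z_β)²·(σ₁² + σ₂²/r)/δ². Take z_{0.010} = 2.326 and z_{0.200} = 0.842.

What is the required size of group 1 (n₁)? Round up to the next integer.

n₁ = (z_α + z_β)² · (σ₁² + σ₂²/r) / δ²
   = (2.326 + 0.842)² · (4.2² + 4.1²/1.5) / 2.2²
   = 10.0362 · (17.64 + 11.2067) / 4.84
   = 10.0362 · 28.8467 / 4.84
   = 59.82
Round up → n₁ = 60; n₂ = r·n₁ = 1.5 × 60 = 90.

n₁ = 60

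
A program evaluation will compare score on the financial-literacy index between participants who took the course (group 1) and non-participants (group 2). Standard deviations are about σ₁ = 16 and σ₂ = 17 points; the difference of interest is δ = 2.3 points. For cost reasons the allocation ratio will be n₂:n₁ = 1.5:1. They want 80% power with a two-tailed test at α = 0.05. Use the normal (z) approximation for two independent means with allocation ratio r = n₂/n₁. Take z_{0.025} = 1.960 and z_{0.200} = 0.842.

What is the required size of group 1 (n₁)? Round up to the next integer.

n₁ = 666

n₁ = (z_{α/2} + z_β)² · (σ₁² + σ₂²/r) / δ²
   = (1.960 + 0.842)² · (16² + 17²/1.5) / 2.3²
   = 7.8512 · (256 + 192.6667) / 5.29
   = 7.8512 · 448.6667 / 5.29
   = 665.89
Round up → n₁ = 666; n₂ = r·n₁ = 1.5 × 666 = 999.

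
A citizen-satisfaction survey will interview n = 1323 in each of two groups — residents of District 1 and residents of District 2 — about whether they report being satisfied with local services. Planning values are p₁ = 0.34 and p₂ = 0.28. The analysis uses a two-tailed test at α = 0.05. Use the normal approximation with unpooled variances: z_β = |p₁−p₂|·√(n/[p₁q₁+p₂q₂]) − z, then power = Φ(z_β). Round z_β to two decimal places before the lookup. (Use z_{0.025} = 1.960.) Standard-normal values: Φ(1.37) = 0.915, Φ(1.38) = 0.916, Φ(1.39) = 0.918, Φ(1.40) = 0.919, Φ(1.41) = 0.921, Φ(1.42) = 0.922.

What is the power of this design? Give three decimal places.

Power ≈ 0.916

z_β = |p₁−p₂|·√(n/[p₁q₁+p₂q₂]) − z_{α/2}
    = 0.06 · √(1323/0.4260) − 1.960
    = 0.06 · 55.7282 − 1.960
    = 3.3437 − 1.960 = 1.3837 → 1.38
Power = Φ(1.38) = 0.916.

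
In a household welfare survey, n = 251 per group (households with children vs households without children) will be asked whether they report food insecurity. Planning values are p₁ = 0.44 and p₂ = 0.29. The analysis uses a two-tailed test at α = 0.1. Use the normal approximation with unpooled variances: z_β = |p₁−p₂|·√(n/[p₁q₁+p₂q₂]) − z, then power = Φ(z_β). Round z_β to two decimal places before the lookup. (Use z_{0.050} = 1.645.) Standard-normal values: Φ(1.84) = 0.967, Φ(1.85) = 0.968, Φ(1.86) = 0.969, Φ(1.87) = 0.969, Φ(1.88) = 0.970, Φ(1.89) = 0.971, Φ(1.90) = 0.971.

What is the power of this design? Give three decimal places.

z_β = |p₁−p₂|·√(n/[p₁q₁+p₂q₂]) − z_{α/2}
    = 0.15 · √(251/0.4523) − 1.645
    = 0.15 · 23.5572 − 1.645
    = 3.5336 − 1.645 = 1.8886 → 1.89
Power = Φ(1.89) = 0.971.

Power ≈ 0.971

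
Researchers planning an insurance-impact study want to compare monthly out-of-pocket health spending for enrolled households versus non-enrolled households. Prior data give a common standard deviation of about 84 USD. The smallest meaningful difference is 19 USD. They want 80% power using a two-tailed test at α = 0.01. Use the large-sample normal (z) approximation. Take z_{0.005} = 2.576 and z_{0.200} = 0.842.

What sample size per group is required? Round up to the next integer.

n = (z_{α/2} + z_β)² · (σ₁² + σ₂²) / δ²
  = (2.576 + 0.842)² · (2·84² = 14112) / 19²
  = 11.6827 · 14112 / 361
  = 456.69
Round up → n = 457 per group.

n = 457 per group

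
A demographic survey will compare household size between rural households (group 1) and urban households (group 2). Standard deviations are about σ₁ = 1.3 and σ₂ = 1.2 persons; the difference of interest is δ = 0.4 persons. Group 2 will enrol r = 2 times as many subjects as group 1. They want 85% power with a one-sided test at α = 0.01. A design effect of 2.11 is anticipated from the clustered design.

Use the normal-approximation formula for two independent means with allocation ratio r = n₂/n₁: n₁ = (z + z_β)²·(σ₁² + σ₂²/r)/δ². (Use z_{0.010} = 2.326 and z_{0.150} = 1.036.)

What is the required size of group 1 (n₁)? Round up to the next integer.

n₁ = 360

n₁ = (z_α + z_β)² · (σ₁² + σ₂²/r) / δ²
   = (2.326 + 1.036)² · (1.3² + 1.2²/2) / 0.4²
   = 11.3030 · (1.69 + 0.72) / 0.16
   = 11.3030 · 2.41 / 0.16
   = 170.25
Design effect: 2.11 × 170.25 = 359.23.
Round up → n₁ = 360; n₂ = r·n₁ = 2 × 360 = 720.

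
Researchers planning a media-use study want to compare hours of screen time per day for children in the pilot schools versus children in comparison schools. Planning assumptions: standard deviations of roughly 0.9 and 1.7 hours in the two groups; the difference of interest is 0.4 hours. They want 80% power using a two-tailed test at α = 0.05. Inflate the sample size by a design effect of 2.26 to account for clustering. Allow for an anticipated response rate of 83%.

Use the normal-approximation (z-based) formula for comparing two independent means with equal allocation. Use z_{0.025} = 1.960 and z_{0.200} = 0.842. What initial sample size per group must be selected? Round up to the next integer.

n = (z_{α/2} + z_β)² · (σ₁² + σ₂²) / δ²
  = (1.960 + 0.842)² · (0.9² + 1.7² = 3.7) / 0.4²
  = 7.8512 · 3.7 / 0.16
  = 181.56
Design effect: 2.26 × 181.56 = 410.32.
Adjust for 83% response: 410.32 / 0.83 = 494.37.
Round up → n = 495 per group.

n = 495 per group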